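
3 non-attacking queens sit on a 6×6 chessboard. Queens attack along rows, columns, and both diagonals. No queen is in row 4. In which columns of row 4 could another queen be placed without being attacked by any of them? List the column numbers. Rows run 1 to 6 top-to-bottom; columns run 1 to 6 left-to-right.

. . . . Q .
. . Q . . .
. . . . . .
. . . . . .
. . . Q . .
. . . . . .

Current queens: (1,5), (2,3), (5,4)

columns 6

(1,5) attacks row 4 at column 5 and diagonals 2.
(2,3) attacks row 4 at column 3 and diagonals 1, 5.
(5,4) attacks row 4 at column 4 and diagonals 3, 5.
Attacked columns: {1, 2, 3, 4, 5}. Safe: {6}.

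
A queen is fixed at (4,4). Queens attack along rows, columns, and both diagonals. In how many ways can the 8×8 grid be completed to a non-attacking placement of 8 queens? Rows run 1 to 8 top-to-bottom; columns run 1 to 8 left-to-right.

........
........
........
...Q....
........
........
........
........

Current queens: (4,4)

8

Branch on row 1: col 2 → 1; col 3 → 1; col 5 → 4; col 6 → 2; col 8 → 0.
Sum: 1 + 1 + 4 + 2 + 0 = 8.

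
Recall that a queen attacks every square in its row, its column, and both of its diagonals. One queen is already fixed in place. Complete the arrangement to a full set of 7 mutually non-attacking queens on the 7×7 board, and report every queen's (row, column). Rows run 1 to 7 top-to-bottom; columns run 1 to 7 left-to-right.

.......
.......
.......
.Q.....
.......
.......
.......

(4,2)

(1,1) (2,6) (3,4) (4,2) (5,7) (6,5) (7,3)

Row 1: attacked by (4,2)→{2,5}. Safe: 1, 3, 4, 6, 7. Place at column 1.
Row 2: attacked by (1,1)→{1,2}; (4,2)→{2,4}. Safe: 3, 5, 6, 7. Place at column 6.
Row 3: attacked by (1,1)→{1,3}; (2,6)→{5,6,7}; (4,2)→{1,2,3}. Safe: 4. Place at column 4.
Row 5: attacked by (1,1)→{1,5}; (2,6)→{3,6}; (3,4)→{2,4,6}; (4,2)→{1,2,3}. Safe: 7. Place at column 7.
Row 6: attacked by (1,1)→{1,6}; (2,6)→{2,6}; (3,4)→{1,4,7}; (4,2)→{2,4}; (5,7)→{6,7}. Safe: 3, 5. Place at column 5.
Row 7: attacked by (1,1)→{1,7}; (2,6)→{1,6}; (3,4)→{4}; (4,2)→{2,5}; (5,7)→{5,7}; (6,5)→{4,5,6}. Safe: 3. Place at column 3.
Columns [1, 6, 4, 2, 7, 5, 3], r−c [0, -4, -1, 2, -2, 1, 4], r+c [2, 8, 7, 6, 12, 11, 10] are all distinct, so no two queens attack.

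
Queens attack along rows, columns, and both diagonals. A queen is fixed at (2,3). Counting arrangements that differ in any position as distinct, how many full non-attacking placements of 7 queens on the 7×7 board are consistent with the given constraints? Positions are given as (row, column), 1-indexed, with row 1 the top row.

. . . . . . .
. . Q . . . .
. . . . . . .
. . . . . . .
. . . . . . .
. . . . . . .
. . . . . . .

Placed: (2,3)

6

Branch on row 1: col 1 → 1; col 5 → 1; col 6 → 3; col 7 → 1.
Sum: 1 + 1 + 3 + 1 = 6.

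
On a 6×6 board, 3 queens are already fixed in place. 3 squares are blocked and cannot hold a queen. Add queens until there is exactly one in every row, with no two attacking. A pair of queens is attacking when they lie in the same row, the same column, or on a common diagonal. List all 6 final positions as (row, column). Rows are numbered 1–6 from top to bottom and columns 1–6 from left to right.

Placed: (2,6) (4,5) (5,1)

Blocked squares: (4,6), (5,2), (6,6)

Row 1: attacked by (2,6)→{5,6}; (4,5)→{2,5}; (5,1)→{1,5}. Safe: 3, 4. Place at column 3.
Row 3: attacked by (1,3)→{1,3,5}; (2,6)→{5,6}; (4,5)→{4,5,6}; (5,1)→{1,3}. Safe: 2. Place at column 2.
Row 6: attacked by (1,3)→{3}; (2,6)→{2,6}; (3,2)→{2,5}; (4,5)→{3,5}; (5,1)→{1,2}. Blocked: 6. Safe: 4. Place at column 4.
Columns [3, 6, 2, 5, 1, 4], r−c [-2, -4, 1, -1, 4, 2], r+c [4, 8, 5, 9, 6, 10] are all distinct, so no two queens attack.

(1,3) (2,6) (3,2) (4,5) (5,1) (6,4)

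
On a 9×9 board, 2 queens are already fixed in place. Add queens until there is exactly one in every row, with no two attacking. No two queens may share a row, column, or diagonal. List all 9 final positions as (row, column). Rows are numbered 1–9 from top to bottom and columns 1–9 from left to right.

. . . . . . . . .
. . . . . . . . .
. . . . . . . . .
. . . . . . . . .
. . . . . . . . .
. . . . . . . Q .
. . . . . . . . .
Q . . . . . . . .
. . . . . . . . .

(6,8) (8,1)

Row 1: attacked by (6,8)→{3,8}; (8,1)→{1,8}. Safe: 2, 4, 5, 6, 7, 9. Place at column 2.
Row 2: attacked by (1,2)→{1,2,3}; (6,8)→{4,8}; (8,1)→{1,7}. Safe: 5, 6, 9. Place at column 6.
Row 3: attacked by (1,2)→{2,4}; (2,6)→{5,6,7}; (6,8)→{5,8}; (8,1)→{1,6}. Safe: 3, 9. Place at column 9.
Row 4: attacked by (1,2)→{2,5}; (2,6)→{4,6,8}; (3,9)→{8,9}; (6,8)→{6,8}; (8,1)→{1,5}. Safe: 3, 7. Place at column 3.
Row 5: attacked by (1,2)→{2,6}; (2,6)→{3,6,9}; (3,9)→{7,9}; (4,3)→{2,3,4}; (6,8)→{7,8,9}; (8,1)→{1,4}. Safe: 5. Place at column 5.
Row 7: attacked by (1,2)→{2,8}; (2,6)→{1,6}; (3,9)→{5,9}; (4,3)→{3,6}; (5,5)→{3,5,7}; (6,8)→{7,8,9}; (8,1)→{1,2}. Safe: 4. Place at column 4.
Row 9: attacked by (1,2)→{2}; (2,6)→{6}; (3,9)→{3,9}; (4,3)→{3,8}; (5,5)→{1,5,9}; (6,8)→{5,8}; (7,4)→{2,4,6}; (8,1)→{1,2}. Safe: 7. Place at column 7.
Columns [2, 6, 9, 3, 5, 8, 4, 1, 7], r−c [-1, -4, -6, 1, 0, -2, 3, 7, 2], r+c [3, 8, 12, 7, 10, 14, 11, 9, 16] are all distinct, so no two queens attack.

(1,2) (2,6) (3,9) (4,3) (5,5) (6,8) (7,4) (8,1) (9,7)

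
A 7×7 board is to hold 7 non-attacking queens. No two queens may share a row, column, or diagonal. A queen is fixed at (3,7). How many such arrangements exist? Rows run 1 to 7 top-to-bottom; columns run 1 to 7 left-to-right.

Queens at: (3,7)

6

Branch on row 1: col 1 → 1; col 2 → 1; col 3 → 1; col 4 → 1; col 6 → 2.
Sum: 1 + 1 + 1 + 1 + 2 = 6.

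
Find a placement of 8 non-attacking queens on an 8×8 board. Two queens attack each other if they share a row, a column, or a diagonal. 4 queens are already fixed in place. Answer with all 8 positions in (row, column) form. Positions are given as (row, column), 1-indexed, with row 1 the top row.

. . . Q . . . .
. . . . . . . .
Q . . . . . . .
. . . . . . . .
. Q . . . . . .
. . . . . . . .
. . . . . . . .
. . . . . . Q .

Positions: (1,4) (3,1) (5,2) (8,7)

Row 2: attacked by (1,4)→{3,4,5}; (3,1)→{1,2}; (5,2)→{2,5}; (8,7)→{1,7}. Safe: 6, 8. Place at column 6.
Row 4: attacked by (1,4)→{1,4,7}; (2,6)→{4,6,8}; (3,1)→{1,2}; (5,2)→{1,2,3}; (8,7)→{3,7}. Safe: 5. Place at column 5.
Row 6: attacked by (1,4)→{4}; (2,6)→{2,6}; (3,1)→{1,4}; (4,5)→{3,5,7}; (5,2)→{1,2,3}; (8,7)→{5,7}. Safe: 8. Place at column 8.
Row 7: attacked by (1,4)→{4}; (2,6)→{1,6}; (3,1)→{1,5}; (4,5)→{2,5,8}; (5,2)→{2,4}; (6,8)→{7,8}; (8,7)→{6,7,8}. Safe: 3. Place at column 3.
Columns [4, 6, 1, 5, 2, 8, 3, 7], r−c [-3, -4, 2, -1, 3, -2, 4, 1], r+c [5, 8, 4, 9, 7, 14, 10, 15] are all distinct, so no two queens attack.

(1,4) (2,6) (3,1) (4,5) (5,2) (6,8) (7,3) (8,7)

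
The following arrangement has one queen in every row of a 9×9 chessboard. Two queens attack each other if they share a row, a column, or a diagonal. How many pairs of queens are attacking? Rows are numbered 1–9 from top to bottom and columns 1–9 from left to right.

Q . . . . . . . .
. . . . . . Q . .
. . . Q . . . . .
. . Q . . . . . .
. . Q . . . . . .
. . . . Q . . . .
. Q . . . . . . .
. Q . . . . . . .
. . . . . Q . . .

5

Same column: (4,3)–(5,3) (column 3); (7,2)–(8,2) (column 2).
Same diagonal: (2,7)–(7,2) (|2−7| = |7−2| = 5); (3,4)–(4,3) (|3−4| = |4−3| = 1); (4,3)–(6,5) (|4−6| = |3−5| = 2).
Total attacking pairs: 5.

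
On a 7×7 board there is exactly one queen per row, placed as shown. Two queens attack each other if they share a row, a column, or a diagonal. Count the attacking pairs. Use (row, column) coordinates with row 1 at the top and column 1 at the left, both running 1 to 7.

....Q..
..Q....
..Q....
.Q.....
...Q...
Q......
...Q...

5

Same column: (2,3)–(3,3) (column 3); (5,4)–(7,4) (column 4).
Same diagonal: (1,5)–(3,3) (|1−3| = |5−3| = 2); (1,5)–(4,2) (|1−4| = |5−2| = 3); (3,3)–(4,2) (|3−4| = |3−2| = 1).
Total attacking pairs: 5.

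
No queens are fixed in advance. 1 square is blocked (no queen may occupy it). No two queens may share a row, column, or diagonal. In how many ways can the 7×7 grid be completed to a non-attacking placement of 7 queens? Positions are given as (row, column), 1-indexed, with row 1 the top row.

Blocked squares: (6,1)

Branch on row 1: col 1 → 4; col 2 → 6; col 3 → 5; col 4 → 4; col 5 → 4; col 6 → 7; col 7 → 3.
Sum: 4 + 6 + 5 + 4 + 4 + 7 + 3 = 33.

33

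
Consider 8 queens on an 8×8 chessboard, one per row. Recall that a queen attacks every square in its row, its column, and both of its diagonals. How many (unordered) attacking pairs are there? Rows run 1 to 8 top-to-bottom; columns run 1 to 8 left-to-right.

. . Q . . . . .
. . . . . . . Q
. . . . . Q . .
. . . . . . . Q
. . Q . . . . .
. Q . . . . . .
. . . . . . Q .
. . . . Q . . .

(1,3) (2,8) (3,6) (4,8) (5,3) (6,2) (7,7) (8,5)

3

Same column: (1,3)–(5,3) (column 3); (2,8)–(4,8) (column 8).
Same diagonal: (5,3)–(6,2) (|5−6| = |3−2| = 1).
Total attacking pairs: 3.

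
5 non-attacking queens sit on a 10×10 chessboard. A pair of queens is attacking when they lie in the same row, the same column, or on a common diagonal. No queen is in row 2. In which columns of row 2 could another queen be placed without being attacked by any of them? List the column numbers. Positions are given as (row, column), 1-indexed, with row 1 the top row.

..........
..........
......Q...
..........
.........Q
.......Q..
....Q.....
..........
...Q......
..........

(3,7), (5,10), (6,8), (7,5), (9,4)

columns 1, 2, 3, 9

(3,7) attacks row 2 at column 7 and diagonals 6, 8.
(5,10) attacks row 2 at column 10 and diagonals 7.
(6,8) attacks row 2 at column 8 and diagonals 4.
(7,5) attacks row 2 at column 5 and diagonals 10.
(9,4) attacks row 2 at column 4.
Attacked columns: {4, 5, 6, 7, 8, 10}. Safe: {1, 2, 3, 9}.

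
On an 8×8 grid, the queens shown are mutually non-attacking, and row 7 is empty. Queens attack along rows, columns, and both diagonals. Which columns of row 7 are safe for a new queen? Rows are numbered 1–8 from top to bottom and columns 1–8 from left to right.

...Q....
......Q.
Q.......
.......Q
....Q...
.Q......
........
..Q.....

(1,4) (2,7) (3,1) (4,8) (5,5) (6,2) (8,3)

columns 6

(1,4) attacks row 7 at column 4.
(2,7) attacks row 7 at column 7 and diagonals 2.
(3,1) attacks row 7 at column 1 and diagonals 5.
(4,8) attacks row 7 at column 8 and diagonals 5.
(5,5) attacks row 7 at column 5 and diagonals 3, 7.
(6,2) attacks row 7 at column 2 and diagonals 1, 3.
(8,3) attacks row 7 at column 3 and diagonals 2, 4.
Attacked columns: {1, 2, 3, 4, 5, 7, 8}. Safe: {6}.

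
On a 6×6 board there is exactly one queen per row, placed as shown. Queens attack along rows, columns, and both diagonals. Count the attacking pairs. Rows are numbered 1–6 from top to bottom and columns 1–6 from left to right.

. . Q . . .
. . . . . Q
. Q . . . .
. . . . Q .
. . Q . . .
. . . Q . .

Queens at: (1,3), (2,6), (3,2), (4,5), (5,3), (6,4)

3

Same column: (1,3)–(5,3) (column 3).
Same diagonal: (2,6)–(5,3) (|2−5| = |6−3| = 3); (5,3)–(6,4) (|5−6| = |3−4| = 1).
Total attacking pairs: 3.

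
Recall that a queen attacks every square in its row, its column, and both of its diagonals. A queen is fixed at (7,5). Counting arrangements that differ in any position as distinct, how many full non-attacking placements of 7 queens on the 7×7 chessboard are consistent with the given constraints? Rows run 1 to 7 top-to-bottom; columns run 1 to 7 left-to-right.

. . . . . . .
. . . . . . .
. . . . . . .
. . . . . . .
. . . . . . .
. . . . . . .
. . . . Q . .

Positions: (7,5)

6

Branch on row 1: col 1 → 1; col 2 → 1; col 3 → 2; col 4 → 1; col 6 → 0; col 7 → 1.
Sum: 1 + 1 + 2 + 1 + 0 + 1 = 6.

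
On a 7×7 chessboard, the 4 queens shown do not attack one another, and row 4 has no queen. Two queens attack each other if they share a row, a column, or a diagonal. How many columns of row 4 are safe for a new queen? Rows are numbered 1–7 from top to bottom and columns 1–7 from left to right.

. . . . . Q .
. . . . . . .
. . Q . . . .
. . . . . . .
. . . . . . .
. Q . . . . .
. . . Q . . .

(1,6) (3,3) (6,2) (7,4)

(1,6) attacks row 4 at column 6 and diagonals 3.
(3,3) attacks row 4 at column 3 and diagonals 2, 4.
(6,2) attacks row 4 at column 2 and diagonals 4.
(7,4) attacks row 4 at column 4 and diagonals 1, 7.
Attacked columns: {1, 2, 3, 4, 6, 7}. Safe: {5}.

1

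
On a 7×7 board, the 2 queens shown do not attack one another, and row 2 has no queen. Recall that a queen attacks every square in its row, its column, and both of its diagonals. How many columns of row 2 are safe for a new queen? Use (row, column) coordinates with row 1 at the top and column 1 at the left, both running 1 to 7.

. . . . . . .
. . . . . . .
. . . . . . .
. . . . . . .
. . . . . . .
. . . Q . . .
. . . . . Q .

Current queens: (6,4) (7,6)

4

(6,4) attacks row 2 at column 4.
(7,6) attacks row 2 at column 6 and diagonals 1.
Attacked columns: {1, 4, 6}. Safe: {2, 3, 5, 7}.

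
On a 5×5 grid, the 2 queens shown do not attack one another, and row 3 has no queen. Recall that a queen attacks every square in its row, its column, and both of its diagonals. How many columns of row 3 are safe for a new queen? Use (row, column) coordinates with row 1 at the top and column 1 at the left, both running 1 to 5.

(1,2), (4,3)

2

(1,2) attacks row 3 at column 2 and diagonals 4.
(4,3) attacks row 3 at column 3 and diagonals 2, 4.
Attacked columns: {2, 3, 4}. Safe: {1, 5}.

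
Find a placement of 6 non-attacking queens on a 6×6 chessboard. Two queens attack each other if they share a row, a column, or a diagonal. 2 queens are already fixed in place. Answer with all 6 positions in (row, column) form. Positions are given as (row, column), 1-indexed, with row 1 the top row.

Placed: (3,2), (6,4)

Row 1: attacked by (3,2)→{2,4}; (6,4)→{4}. Safe: 1, 3, 5, 6. Place at column 3.
Row 2: attacked by (1,3)→{2,3,4}; (3,2)→{1,2,3}; (6,4)→{4}. Safe: 5, 6. Place at column 6.
Row 4: attacked by (1,3)→{3,6}; (2,6)→{4,6}; (3,2)→{1,2,3}; (6,4)→{2,4,6}. Safe: 5. Place at column 5.
Row 5: attacked by (1,3)→{3}; (2,6)→{3,6}; (3,2)→{2,4}; (4,5)→{4,5,6}; (6,4)→{3,4,5}. Safe: 1. Place at column 1.
Columns [3, 6, 2, 5, 1, 4], r−c [-2, -4, 1, -1, 4, 2], r+c [4, 8, 5, 9, 6, 10] are all distinct, so no two queens attack.

(1,3) (2,6) (3,2) (4,5) (5,1) (6,4)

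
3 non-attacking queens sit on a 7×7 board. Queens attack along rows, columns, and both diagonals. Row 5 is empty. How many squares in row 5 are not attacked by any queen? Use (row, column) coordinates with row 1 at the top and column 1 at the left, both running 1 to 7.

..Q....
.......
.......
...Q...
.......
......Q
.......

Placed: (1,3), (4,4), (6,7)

2

(1,3) attacks row 5 at column 3 and diagonals 7.
(4,4) attacks row 5 at column 4 and diagonals 3, 5.
(6,7) attacks row 5 at column 7 and diagonals 6.
Attacked columns: {3, 4, 5, 6, 7}. Safe: {1, 2}.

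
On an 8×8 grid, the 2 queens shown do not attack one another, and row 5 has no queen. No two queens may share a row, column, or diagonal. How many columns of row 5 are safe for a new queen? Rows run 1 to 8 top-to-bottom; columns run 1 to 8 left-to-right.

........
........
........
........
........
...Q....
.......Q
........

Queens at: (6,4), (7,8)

3

(6,4) attacks row 5 at column 4 and diagonals 3, 5.
(7,8) attacks row 5 at column 8 and diagonals 6.
Attacked columns: {3, 4, 5, 6, 8}. Safe: {1, 2, 7}.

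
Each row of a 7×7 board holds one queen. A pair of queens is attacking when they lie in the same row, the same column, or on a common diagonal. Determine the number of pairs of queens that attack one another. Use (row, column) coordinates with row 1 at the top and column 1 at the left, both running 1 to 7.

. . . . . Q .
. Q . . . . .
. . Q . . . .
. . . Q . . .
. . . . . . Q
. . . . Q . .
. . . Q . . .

Same column: (4,4)–(7,4) (column 4).
Same diagonal: (2,2)–(3,3) (|2−3| = |2−3| = 1); (2,2)–(4,4) (|2−4| = |2−4| = 2); (3,3)–(4,4) (|3−4| = |3−4| = 1); (6,5)–(7,4) (|6−7| = |5−4| = 1).
Total attacking pairs: 5.

5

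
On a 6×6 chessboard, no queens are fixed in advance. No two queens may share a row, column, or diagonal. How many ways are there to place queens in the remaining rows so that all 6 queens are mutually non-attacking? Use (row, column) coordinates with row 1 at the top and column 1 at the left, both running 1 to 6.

4

Branch on row 1: col 1 → 0; col 2 → 1; col 3 → 1; col 4 → 1; col 5 → 1; col 6 → 0.
Sum: 0 + 1 + 1 + 1 + 1 + 0 = 4.
(This is the classic 6-queens count.)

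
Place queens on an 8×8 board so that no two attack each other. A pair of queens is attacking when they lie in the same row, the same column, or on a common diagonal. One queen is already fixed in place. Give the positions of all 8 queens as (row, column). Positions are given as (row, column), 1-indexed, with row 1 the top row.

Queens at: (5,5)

(1,6) (2,3) (3,1) (4,7) (5,5) (6,8) (7,2) (8,4)

Row 1: attacked by (5,5)→{1,5}. Safe: 2, 3, 4, 6, 7, 8. Place at column 6.
Row 2: attacked by (1,6)→{5,6,7}; (5,5)→{2,5,8}. Safe: 1, 3, 4. Place at column 3.
Row 3: attacked by (1,6)→{4,6,8}; (2,3)→{2,3,4}; (5,5)→{3,5,7}. Safe: 1. Place at column 1.
Row 4: attacked by (1,6)→{3,6}; (2,3)→{1,3,5}; (3,1)→{1,2}; (5,5)→{4,5,6}. Safe: 7, 8. Place at column 7.
Row 6: attacked by (1,6)→{1,6}; (2,3)→{3,7}; (3,1)→{1,4}; (4,7)→{5,7}; (5,5)→{4,5,6}. Safe: 2, 8. Place at column 8.
Row 7: attacked by (1,6)→{6}; (2,3)→{3,8}; (3,1)→{1,5}; (4,7)→{4,7}; (5,5)→{3,5,7}; (6,8)→{7,8}. Safe: 2. Place at column 2.
Row 8: attacked by (1,6)→{6}; (2,3)→{3}; (3,1)→{1,6}; (4,7)→{3,7}; (5,5)→{2,5,8}; (6,8)→{6,8}; (7,2)→{1,2,3}. Safe: 4. Place at column 4.
Columns [6, 3, 1, 7, 5, 8, 2, 4], r−c [-5, -1, 2, -3, 0, -2, 5, 4], r+c [7, 5, 4, 11, 10, 14, 9, 12] are all distinct, so no two queens attack.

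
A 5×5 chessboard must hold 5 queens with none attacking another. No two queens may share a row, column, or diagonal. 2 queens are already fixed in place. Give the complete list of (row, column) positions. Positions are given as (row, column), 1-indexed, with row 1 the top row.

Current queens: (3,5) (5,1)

Row 1: attacked by (3,5)→{3,5}; (5,1)→{1,5}. Safe: 2, 4. Place at column 4.
Row 2: attacked by (1,4)→{3,4,5}; (3,5)→{4,5}; (5,1)→{1,4}. Safe: 2. Place at column 2.
Row 4: attacked by (1,4)→{1,4}; (2,2)→{2,4}; (3,5)→{4,5}; (5,1)→{1,2}. Safe: 3. Place at column 3.
Columns [4, 2, 5, 3, 1], r−c [-3, 0, -2, 1, 4], r+c [5, 4, 8, 7, 6] are all distinct, so no two queens attack.

(1,4) (2,2) (3,5) (4,3) (5,1)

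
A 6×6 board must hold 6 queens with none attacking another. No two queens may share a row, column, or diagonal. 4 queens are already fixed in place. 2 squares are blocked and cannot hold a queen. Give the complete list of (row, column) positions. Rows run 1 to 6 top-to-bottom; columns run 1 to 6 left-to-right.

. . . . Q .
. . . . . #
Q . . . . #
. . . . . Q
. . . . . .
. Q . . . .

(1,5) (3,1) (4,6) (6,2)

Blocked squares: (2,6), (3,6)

Row 2: attacked by (1,5)→{4,5,6}; (3,1)→{1,2}; (4,6)→{4,6}; (6,2)→{2,6}. Blocked: 6. Safe: 3. Place at column 3.
Row 5: attacked by (1,5)→{1,5}; (2,3)→{3,6}; (3,1)→{1,3}; (4,6)→{5,6}; (6,2)→{1,2,3}. Safe: 4. Place at column 4.
Columns [5, 3, 1, 6, 4, 2], r−c [-4, -1, 2, -2, 1, 4], r+c [6, 5, 4, 10, 9, 8] are all distinct, so no two queens attack.

(1,5) (2,3) (3,1) (4,6) (5,4) (6,2)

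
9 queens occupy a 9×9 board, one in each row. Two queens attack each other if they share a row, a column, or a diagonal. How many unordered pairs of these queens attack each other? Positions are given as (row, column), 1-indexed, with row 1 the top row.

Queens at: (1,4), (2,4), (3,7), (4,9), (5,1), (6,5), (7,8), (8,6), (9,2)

Same column: (1,4)–(2,4) (column 4).
Same diagonal: (2,4)–(5,1) (|2−5| = |4−1| = 3); (6,5)–(9,2) (|6−9| = |5−2| = 3).
Total attacking pairs: 3.

3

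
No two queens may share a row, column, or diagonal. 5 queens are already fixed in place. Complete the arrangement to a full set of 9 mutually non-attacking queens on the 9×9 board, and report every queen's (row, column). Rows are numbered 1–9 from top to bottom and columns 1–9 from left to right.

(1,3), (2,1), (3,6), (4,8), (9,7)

(1,3) (2,1) (3,6) (4,8) (5,5) (6,2) (7,4) (8,9) (9,7)

Row 5: attacked by (1,3)→{3,7}; (2,1)→{1,4}; (3,6)→{4,6,8}; (4,8)→{7,8,9}; (9,7)→{3,7}. Safe: 2, 5. Place at column 5.
Row 6: attacked by (1,3)→{3,8}; (2,1)→{1,5}; (3,6)→{3,6,9}; (4,8)→{6,8}; (5,5)→{4,5,6}; (9,7)→{4,7}. Safe: 2. Place at column 2.
Row 7: attacked by (1,3)→{3,9}; (2,1)→{1,6}; (3,6)→{2,6}; (4,8)→{5,8}; (5,5)→{3,5,7}; (6,2)→{1,2,3}; (9,7)→{5,7,9}. Safe: 4. Place at column 4.
Row 8: attacked by (1,3)→{3}; (2,1)→{1,7}; (3,6)→{1,6}; (4,8)→{4,8}; (5,5)→{2,5,8}; (6,2)→{2,4}; (7,4)→{3,4,5}; (9,7)→{6,7,8}. Safe: 9. Place at column 9.
Columns [3, 1, 6, 8, 5, 2, 4, 9, 7], r−c [-2, 1, -3, -4, 0, 4, 3, -1, 2], r+c [4, 3, 9, 12, 10, 8, 11, 17, 16] are all distinct, so no two queens attack.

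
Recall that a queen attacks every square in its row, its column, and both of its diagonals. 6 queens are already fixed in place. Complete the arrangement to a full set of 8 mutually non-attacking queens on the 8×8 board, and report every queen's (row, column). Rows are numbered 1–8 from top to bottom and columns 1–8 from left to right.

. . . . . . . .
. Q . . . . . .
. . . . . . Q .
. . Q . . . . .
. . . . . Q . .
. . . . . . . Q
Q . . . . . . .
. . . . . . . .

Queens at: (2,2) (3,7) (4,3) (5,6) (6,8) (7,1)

Row 1: attacked by (2,2)→{1,2,3}; (3,7)→{5,7}; (4,3)→{3,6}; (5,6)→{2,6}; (6,8)→{3,8}; (7,1)→{1,7}. Safe: 4. Place at column 4.
Row 8: attacked by (1,4)→{4}; (2,2)→{2,8}; (3,7)→{2,7}; (4,3)→{3,7}; (5,6)→{3,6}; (6,8)→{6,8}; (7,1)→{1,2}. Safe: 5. Place at column 5.
Columns [4, 2, 7, 3, 6, 8, 1, 5], r−c [-3, 0, -4, 1, -1, -2, 6, 3], r+c [5, 4, 10, 7, 11, 14, 8, 13] are all distinct, so no two queens attack.

(1,4) (2,2) (3,7) (4,3) (5,6) (6,8) (7,1) (8,5)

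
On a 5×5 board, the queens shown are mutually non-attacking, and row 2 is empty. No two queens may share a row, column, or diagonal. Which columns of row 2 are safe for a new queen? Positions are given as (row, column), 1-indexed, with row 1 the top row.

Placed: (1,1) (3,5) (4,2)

(1,1) attacks row 2 at column 1 and diagonals 2.
(3,5) attacks row 2 at column 5 and diagonals 4.
(4,2) attacks row 2 at column 2 and diagonals 4.
Attacked columns: {1, 2, 4, 5}. Safe: {3}.

columns 3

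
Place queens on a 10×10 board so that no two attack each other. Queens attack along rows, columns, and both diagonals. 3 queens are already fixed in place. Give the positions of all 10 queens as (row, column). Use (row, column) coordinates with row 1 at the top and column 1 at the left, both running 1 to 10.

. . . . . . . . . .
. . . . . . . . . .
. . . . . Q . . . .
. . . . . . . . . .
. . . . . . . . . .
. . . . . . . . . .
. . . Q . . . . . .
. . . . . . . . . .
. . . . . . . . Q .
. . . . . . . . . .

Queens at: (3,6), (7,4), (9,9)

(1,7) (2,10) (3,6) (4,3) (5,1) (6,8) (7,4) (8,2) (9,9) (10,5)

Row 1: attacked by (3,6)→{4,6,8}; (7,4)→{4,10}; (9,9)→{1,9}. Safe: 2, 3, 5, 7. Place at column 7.
Row 2: attacked by (1,7)→{6,7,8}; (3,6)→{5,6,7}; (7,4)→{4,9}; (9,9)→{2,9}. Safe: 1, 3, 10. Place at column 10.
Row 4: attacked by (1,7)→{4,7,10}; (2,10)→{8,10}; (3,6)→{5,6,7}; (7,4)→{1,4,7}; (9,9)→{4,9}. Safe: 2, 3. Place at column 3.
Row 5: attacked by (1,7)→{3,7}; (2,10)→{7,10}; (3,6)→{4,6,8}; (4,3)→{2,3,4}; (7,4)→{2,4,6}; (9,9)→{5,9}. Safe: 1. Place at column 1.
Row 6: attacked by (1,7)→{2,7}; (2,10)→{6,10}; (3,6)→{3,6,9}; (4,3)→{1,3,5}; (5,1)→{1,2}; (7,4)→{3,4,5}; (9,9)→{6,9}. Safe: 8. Place at column 8.
Row 8: attacked by (1,7)→{7}; (2,10)→{4,10}; (3,6)→{1,6}; (4,3)→{3,7}; (5,1)→{1,4}; (6,8)→{6,8,10}; (7,4)→{3,4,5}; (9,9)→{8,9,10}. Safe: 2. Place at column 2.
Row 10: attacked by (1,7)→{7}; (2,10)→{2,10}; (3,6)→{6}; (4,3)→{3,9}; (5,1)→{1,6}; (6,8)→{4,8}; (7,4)→{1,4,7}; (8,2)→{2,4}; (9,9)→{8,9,10}. Safe: 5. Place at column 5.
Columns [7, 10, 6, 3, 1, 8, 4, 2, 9, 5], r−c [-6, -8, -3, 1, 4, -2, 3, 6, 0, 5], r+c [8, 12, 9, 7, 6, 14, 11, 10, 18, 15] are all distinct, so no two queens attack.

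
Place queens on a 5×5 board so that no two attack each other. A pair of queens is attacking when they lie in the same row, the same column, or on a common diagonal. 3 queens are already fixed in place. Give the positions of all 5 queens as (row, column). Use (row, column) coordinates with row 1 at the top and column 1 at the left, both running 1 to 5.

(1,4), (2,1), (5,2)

(1,4) (2,1) (3,3) (4,5) (5,2)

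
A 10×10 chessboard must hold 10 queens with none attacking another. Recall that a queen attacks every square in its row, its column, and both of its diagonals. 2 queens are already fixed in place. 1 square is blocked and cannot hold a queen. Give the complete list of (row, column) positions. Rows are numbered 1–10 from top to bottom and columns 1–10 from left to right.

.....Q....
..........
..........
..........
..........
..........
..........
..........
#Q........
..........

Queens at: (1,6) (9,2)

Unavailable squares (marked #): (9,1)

(1,6) (2,4) (3,9) (4,1) (5,3) (6,7) (7,10) (8,8) (9,2) (10,5)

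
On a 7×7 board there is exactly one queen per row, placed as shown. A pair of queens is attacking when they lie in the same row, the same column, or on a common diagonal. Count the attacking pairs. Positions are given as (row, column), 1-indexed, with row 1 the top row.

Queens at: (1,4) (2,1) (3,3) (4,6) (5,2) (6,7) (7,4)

2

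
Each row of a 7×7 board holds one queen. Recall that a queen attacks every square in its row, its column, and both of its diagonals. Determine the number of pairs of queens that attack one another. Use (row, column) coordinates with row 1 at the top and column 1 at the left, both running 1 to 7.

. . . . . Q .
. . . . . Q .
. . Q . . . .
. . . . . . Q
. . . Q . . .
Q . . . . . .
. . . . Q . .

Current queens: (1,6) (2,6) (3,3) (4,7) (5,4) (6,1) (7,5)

Same column: (1,6)–(2,6) (column 6).
Same diagonal: (1,6)–(6,1) (|1−6| = |6−1| = 5).
Total attacking pairs: 2.

2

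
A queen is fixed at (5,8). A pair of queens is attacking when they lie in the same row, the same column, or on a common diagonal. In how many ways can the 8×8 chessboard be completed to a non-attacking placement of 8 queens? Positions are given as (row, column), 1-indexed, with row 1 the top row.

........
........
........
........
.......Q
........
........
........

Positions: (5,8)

Branch on row 1: col 1 → 1; col 2 → 1; col 3 → 4; col 5 → 5; col 6 → 4; col 7 → 3.
Sum: 1 + 1 + 4 + 5 + 4 + 3 = 18.

18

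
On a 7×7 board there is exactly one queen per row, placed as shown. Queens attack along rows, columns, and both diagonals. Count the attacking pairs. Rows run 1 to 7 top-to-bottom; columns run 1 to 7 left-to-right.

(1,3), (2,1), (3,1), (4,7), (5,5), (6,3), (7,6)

4

Same column: (1,3)–(6,3) (column 3); (2,1)–(3,1) (column 1).
Same diagonal: (1,3)–(3,1) (|1−3| = |3−1| = 2); (2,1)–(7,6) (|2−7| = |1−6| = 5).
Total attacking pairs: 4.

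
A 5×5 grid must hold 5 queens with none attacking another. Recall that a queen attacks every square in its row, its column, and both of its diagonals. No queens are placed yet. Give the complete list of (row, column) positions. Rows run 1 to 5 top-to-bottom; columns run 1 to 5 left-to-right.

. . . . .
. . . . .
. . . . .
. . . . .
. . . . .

Row 1: Safe: 1, 2, 3, 4, 5. Place at column 5.
Row 2: attacked by (1,5)→{4,5}. Safe: 1, 2, 3. Place at column 2.
Row 3: attacked by (1,5)→{3,5}; (2,2)→{1,2,3}. Safe: 4. Place at column 4.
Row 4: attacked by (1,5)→{2,5}; (2,2)→{2,4}; (3,4)→{3,4,5}. Safe: 1. Place at column 1.
Row 5: attacked by (1,5)→{1,5}; (2,2)→{2,5}; (3,4)→{2,4}; (4,1)→{1,2}. Safe: 3. Place at column 3.
Columns [5, 2, 4, 1, 3], r−c [-4, 0, -1, 3, 2], r+c [6, 4, 7, 5, 8] are all distinct, so no two queens attack.

(1,5) (2,2) (3,4) (4,1) (5,3)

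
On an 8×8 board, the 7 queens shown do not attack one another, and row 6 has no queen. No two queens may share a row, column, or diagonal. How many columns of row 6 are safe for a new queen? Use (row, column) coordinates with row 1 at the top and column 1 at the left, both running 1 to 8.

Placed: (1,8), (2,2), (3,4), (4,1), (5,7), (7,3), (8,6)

(1,8) attacks row 6 at column 8 and diagonals 3.
(2,2) attacks row 6 at column 2 and diagonals 6.
(3,4) attacks row 6 at column 4 and diagonals 1, 7.
(4,1) attacks row 6 at column 1 and diagonals 3.
(5,7) attacks row 6 at column 7 and diagonals 6, 8.
(7,3) attacks row 6 at column 3 and diagonals 2, 4.
(8,6) attacks row 6 at column 6 and diagonals 4, 8.
Attacked columns: {1, 2, 3, 4, 6, 7, 8}. Safe: {5}.

1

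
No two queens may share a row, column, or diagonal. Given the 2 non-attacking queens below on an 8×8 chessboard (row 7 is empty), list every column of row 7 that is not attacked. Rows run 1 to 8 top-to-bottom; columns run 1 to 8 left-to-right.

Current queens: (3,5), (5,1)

columns 2, 4, 6, 7, 8

(3,5) attacks row 7 at column 5 and diagonals 1.
(5,1) attacks row 7 at column 1 and diagonals 3.
Attacked columns: {1, 3, 5}. Safe: {2, 4, 6, 7, 8}.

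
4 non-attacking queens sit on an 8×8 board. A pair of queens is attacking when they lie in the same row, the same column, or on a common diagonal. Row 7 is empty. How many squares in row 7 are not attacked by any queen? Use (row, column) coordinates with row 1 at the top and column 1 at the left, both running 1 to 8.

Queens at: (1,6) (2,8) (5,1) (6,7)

3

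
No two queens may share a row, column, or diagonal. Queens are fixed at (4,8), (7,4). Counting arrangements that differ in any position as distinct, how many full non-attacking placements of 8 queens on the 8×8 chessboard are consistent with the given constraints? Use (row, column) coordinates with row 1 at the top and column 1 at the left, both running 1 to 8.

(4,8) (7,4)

3

Branch on row 1: col 1 → 0; col 2 → 0; col 3 → 2; col 6 → 1; col 7 → 0.
Sum: 0 + 0 + 2 + 1 + 0 = 3.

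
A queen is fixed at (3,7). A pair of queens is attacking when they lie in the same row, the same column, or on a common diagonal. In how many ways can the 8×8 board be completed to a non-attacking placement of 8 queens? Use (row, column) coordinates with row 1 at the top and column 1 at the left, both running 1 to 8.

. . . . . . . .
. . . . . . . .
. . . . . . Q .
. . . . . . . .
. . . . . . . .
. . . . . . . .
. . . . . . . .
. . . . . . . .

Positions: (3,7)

14

Branch on row 1: col 1 → 0; col 2 → 2; col 3 → 2; col 4 → 3; col 6 → 7; col 8 → 0.
Sum: 0 + 2 + 2 + 3 + 7 + 0 = 14.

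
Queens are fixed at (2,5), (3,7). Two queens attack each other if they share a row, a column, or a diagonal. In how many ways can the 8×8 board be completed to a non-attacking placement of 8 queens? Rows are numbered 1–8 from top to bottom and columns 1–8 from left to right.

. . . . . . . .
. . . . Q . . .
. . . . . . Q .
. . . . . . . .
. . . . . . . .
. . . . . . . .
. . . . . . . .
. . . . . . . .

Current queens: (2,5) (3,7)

3

Branch on row 1: col 1 → 0; col 2 → 2; col 3 → 1; col 8 → 0.
Sum: 0 + 2 + 1 + 0 = 3.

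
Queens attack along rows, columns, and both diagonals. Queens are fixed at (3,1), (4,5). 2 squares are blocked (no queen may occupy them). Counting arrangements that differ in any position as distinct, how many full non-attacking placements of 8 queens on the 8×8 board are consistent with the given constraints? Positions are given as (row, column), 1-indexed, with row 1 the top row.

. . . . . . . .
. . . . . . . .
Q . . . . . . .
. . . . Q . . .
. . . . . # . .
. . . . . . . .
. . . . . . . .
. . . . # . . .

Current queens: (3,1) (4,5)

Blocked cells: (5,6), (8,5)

3

Branch on row 1: col 4 → 2; col 6 → 1; col 7 → 0.
Sum: 2 + 1 + 0 = 3.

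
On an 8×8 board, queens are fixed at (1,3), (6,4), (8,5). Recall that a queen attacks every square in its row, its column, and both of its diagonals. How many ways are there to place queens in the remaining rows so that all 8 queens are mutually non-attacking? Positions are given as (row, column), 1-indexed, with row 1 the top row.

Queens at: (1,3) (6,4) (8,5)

Branch on row 2: col 1 → 0; col 6 → 1; col 7 → 1.
Sum: 0 + 1 + 1 = 2.

2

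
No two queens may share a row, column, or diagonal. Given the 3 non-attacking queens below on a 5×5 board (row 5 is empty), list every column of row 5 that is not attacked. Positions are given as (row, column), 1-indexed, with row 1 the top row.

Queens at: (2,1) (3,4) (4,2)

columns 5

(2,1) attacks row 5 at column 1 and diagonals 4.
(3,4) attacks row 5 at column 4 and diagonals 2.
(4,2) attacks row 5 at column 2 and diagonals 1, 3.
Attacked columns: {1, 2, 3, 4}. Safe: {5}.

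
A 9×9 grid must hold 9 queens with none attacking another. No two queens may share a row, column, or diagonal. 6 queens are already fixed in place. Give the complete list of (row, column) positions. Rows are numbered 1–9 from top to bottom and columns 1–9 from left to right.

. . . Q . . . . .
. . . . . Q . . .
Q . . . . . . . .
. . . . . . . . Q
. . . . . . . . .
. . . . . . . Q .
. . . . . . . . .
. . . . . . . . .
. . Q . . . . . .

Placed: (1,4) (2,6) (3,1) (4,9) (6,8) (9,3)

(1,4) (2,6) (3,1) (4,9) (5,5) (6,8) (7,2) (8,7) (9,3)

Row 5: attacked by (1,4)→{4,8}; (2,6)→{3,6,9}; (3,1)→{1,3}; (4,9)→{8,9}; (6,8)→{7,8,9}; (9,3)→{3,7}. Safe: 2, 5. Place at column 5.
Row 7: attacked by (1,4)→{4}; (2,6)→{1,6}; (3,1)→{1,5}; (4,9)→{6,9}; (5,5)→{3,5,7}; (6,8)→{7,8,9}; (9,3)→{1,3,5}. Safe: 2. Place at column 2.
Row 8: attacked by (1,4)→{4}; (2,6)→{6}; (3,1)→{1,6}; (4,9)→{5,9}; (5,5)→{2,5,8}; (6,8)→{6,8}; (7,2)→{1,2,3}; (9,3)→{2,3,4}. Safe: 7. Place at column 7.
Columns [4, 6, 1, 9, 5, 8, 2, 7, 3], r−c [-3, -4, 2, -5, 0, -2, 5, 1, 6], r+c [5, 8, 4, 13, 10, 14, 9, 15, 12] are all distinct, so no two queens attack.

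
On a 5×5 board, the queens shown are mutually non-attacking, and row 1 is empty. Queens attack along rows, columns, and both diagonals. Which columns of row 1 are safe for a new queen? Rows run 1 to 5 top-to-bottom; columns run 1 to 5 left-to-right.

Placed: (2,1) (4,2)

(2,1) attacks row 1 at column 1 and diagonals 2.
(4,2) attacks row 1 at column 2 and diagonals 5.
Attacked columns: {1, 2, 5}. Safe: {3, 4}.

columns 3, 4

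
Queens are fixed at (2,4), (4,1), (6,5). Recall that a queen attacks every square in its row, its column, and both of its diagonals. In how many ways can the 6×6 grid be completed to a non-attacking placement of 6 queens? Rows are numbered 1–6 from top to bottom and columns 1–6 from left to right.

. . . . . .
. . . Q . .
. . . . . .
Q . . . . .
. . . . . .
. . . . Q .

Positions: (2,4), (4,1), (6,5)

Branch on row 1: col 2 → 1; col 6 → 0.
Sum: 1 + 0 = 1.

1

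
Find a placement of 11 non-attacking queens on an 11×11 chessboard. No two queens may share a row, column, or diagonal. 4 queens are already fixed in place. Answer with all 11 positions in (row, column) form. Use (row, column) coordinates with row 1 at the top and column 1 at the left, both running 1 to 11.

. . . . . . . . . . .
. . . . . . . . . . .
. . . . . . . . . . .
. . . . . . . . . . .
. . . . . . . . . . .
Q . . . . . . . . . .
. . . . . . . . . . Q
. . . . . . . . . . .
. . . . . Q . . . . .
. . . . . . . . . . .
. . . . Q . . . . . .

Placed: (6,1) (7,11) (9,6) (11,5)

Row 1: attacked by (6,1)→{1,6}; (7,11)→{5,11}; (9,6)→{6}; (11,5)→{5}. Safe: 2, 3, 4, 7, 8, 9, 10. Place at column 3.
Row 2: attacked by (1,3)→{2,3,4}; (6,1)→{1,5}; (7,11)→{6,11}; (9,6)→{6}; (11,5)→{5}. Safe: 7, 8, 9, 10. Place at column 8.
Row 3: attacked by (1,3)→{1,3,5}; (2,8)→{7,8,9}; (6,1)→{1,4}; (7,11)→{7,11}; (9,6)→{6}; (11,5)→{5}. Safe: 2, 10. Place at column 10.
Row 4: attacked by (1,3)→{3,6}; (2,8)→{6,8,10}; (3,10)→{9,10,11}; (6,1)→{1,3}; (7,11)→{8,11}; (9,6)→{1,6,11}; (11,5)→{5}. Safe: 2, 4, 7. Place at column 7.
Row 5: attacked by (1,3)→{3,7}; (2,8)→{5,8,11}; (3,10)→{8,10}; (4,7)→{6,7,8}; (6,1)→{1,2}; (7,11)→{9,11}; (9,6)→{2,6,10}; (11,5)→{5,11}. Safe: 4. Place at column 4.
Row 8: attacked by (1,3)→{3,10}; (2,8)→{2,8}; (3,10)→{5,10}; (4,7)→{3,7,11}; (5,4)→{1,4,7}; (6,1)→{1,3}; (7,11)→{10,11}; (9,6)→{5,6,7}; (11,5)→{2,5,8}. Safe: 9. Place at column 9.
Row 10: attacked by (1,3)→{3}; (2,8)→{8}; (3,10)→{3,10}; (4,7)→{1,7}; (5,4)→{4,9}; (6,1)→{1,5}; (7,11)→{8,11}; (8,9)→{7,9,11}; (9,6)→{5,6,7}; (11,5)→{4,5,6}. Safe: 2. Place at column 2.
Columns [3, 8, 10, 7, 4, 1, 11, 9, 6, 2, 5], r−c [-2, -6, -7, -3, 1, 5, -4, -1, 3, 8, 6], r+c [4, 10, 13, 11, 9, 7, 18, 17, 15, 12, 16] are all distinct, so no two queens attack.

(1,3) (2,8) (3,10) (4,7) (5,4) (6,1) (7,11) (8,9) (9,6) (10,2) (11,5)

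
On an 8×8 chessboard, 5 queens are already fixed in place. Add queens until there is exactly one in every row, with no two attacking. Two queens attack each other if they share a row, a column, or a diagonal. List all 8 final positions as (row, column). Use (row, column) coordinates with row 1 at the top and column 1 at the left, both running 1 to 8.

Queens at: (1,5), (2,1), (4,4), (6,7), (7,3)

(1,5) (2,1) (3,8) (4,4) (5,2) (6,7) (7,3) (8,6)

Row 3: attacked by (1,5)→{3,5,7}; (2,1)→{1,2}; (4,4)→{3,4,5}; (6,7)→{4,7}; (7,3)→{3,7}. Safe: 6, 8. Place at column 8.
Row 5: attacked by (1,5)→{1,5}; (2,1)→{1,4}; (3,8)→{6,8}; (4,4)→{3,4,5}; (6,7)→{6,7,8}; (7,3)→{1,3,5}. Safe: 2. Place at column 2.
Row 8: attacked by (1,5)→{5}; (2,1)→{1,7}; (3,8)→{3,8}; (4,4)→{4,8}; (5,2)→{2,5}; (6,7)→{5,7}; (7,3)→{2,3,4}. Safe: 6. Place at column 6.
Columns [5, 1, 8, 4, 2, 7, 3, 6], r−c [-4, 1, -5, 0, 3, -1, 4, 2], r+c [6, 3, 11, 8, 7, 13, 10, 14] are all distinct, so no two queens attack.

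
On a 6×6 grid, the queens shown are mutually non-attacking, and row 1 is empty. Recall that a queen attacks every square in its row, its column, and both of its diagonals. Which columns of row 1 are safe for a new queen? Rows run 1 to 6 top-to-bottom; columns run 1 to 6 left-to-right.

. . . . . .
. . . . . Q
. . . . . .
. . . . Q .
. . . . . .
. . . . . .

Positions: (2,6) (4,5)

columns 1, 3, 4

(2,6) attacks row 1 at column 6 and diagonals 5.
(4,5) attacks row 1 at column 5 and diagonals 2.
Attacked columns: {2, 5, 6}. Safe: {1, 3, 4}.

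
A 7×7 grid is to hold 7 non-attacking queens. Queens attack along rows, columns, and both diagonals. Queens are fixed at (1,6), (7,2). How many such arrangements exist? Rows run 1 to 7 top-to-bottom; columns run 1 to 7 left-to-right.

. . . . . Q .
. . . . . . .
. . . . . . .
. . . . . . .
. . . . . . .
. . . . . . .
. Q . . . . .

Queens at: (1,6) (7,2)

4

Branch on row 2: col 1 → 0; col 3 → 3; col 4 → 1.
Sum: 0 + 3 + 1 = 4.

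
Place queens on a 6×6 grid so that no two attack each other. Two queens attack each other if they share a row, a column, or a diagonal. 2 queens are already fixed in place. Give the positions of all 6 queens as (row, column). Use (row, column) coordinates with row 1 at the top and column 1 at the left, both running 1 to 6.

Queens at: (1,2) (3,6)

(1,2) (2,4) (3,6) (4,1) (5,3) (6,5)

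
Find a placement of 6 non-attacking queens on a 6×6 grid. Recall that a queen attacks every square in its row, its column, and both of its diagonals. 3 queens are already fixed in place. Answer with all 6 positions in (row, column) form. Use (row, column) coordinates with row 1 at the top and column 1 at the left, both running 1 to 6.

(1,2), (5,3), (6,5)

Row 2: attacked by (1,2)→{1,2,3}; (5,3)→{3,6}; (6,5)→{1,5}. Safe: 4. Place at column 4.
Row 3: attacked by (1,2)→{2,4}; (2,4)→{3,4,5}; (5,3)→{1,3,5}; (6,5)→{2,5}. Safe: 6. Place at column 6.
Row 4: attacked by (1,2)→{2,5}; (2,4)→{2,4,6}; (3,6)→{5,6}; (5,3)→{2,3,4}; (6,5)→{3,5}. Safe: 1. Place at column 1.
Columns [2, 4, 6, 1, 3, 5], r−c [-1, -2, -3, 3, 2, 1], r+c [3, 6, 9, 5, 8, 11] are all distinct, so no two queens attack.

(1,2) (2,4) (3,6) (4,1) (5,3) (6,5)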